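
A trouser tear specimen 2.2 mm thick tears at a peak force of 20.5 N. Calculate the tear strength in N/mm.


Tear strength = force / thickness
= 20.5 / 2.2
= 9.32 N/mm

9.32 N/mm


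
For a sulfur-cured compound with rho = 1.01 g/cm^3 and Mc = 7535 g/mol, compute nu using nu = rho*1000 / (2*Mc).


nu = rho * 1000 / (2 * Mc)
nu = 1.01 * 1000 / (2 * 7535)
nu = 1010.0 / 15070
nu = 0.0670 mol/L

0.0670 mol/L


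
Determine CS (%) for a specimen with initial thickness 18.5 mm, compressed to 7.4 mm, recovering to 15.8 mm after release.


CS = (t0 - recovered) / (t0 - ts) * 100
= (18.5 - 15.8) / (18.5 - 7.4) * 100
= 2.7 / 11.1 * 100
= 24.3%

24.3%


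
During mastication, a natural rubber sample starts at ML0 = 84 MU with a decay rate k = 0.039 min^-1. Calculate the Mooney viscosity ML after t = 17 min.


ML = ML0 * exp(-k * t)
ML = 84 * exp(-0.039 * 17)
ML = 84 * 0.5153
ML = 43.29 MU

43.29 MU


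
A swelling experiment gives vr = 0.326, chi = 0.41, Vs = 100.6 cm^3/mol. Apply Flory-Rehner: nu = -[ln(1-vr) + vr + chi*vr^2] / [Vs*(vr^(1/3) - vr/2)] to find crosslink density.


ln(1 - vr) = ln(1 - 0.326) = -0.3945
Numerator = -((-0.3945) + 0.326 + 0.41 * 0.326^2) = 0.0250
Denominator = 100.6 * (0.326^(1/3) - 0.326/2) = 52.8390
nu = 0.0250 / 52.8390 = 4.7223e-04 mol/cm^3

4.7223e-04 mol/cm^3


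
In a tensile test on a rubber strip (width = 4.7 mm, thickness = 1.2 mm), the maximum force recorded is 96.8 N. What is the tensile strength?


Area = width * thickness = 4.7 * 1.2 = 5.64 mm^2
TS = force / area = 96.8 / 5.64 = 17.16 MPa

17.16 MPa


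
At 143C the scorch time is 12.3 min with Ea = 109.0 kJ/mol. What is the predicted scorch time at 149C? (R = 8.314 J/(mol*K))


Convert temperatures: T1 = 143 + 273.15 = 416.15 K, T2 = 149 + 273.15 = 422.15 K
ts2_new = 12.3 * exp(109000 / 8.314 * (1/422.15 - 1/416.15))
1/T2 - 1/T1 = -3.4153e-05
ts2_new = 7.86 min

7.86 min


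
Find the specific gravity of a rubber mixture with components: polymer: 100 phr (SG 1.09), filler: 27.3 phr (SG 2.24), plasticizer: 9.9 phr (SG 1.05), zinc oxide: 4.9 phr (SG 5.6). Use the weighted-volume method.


Sum of weights = 142.1
Volume contributions:
  polymer: 100/1.09 = 91.7431
  filler: 27.3/2.24 = 12.1875
  plasticizer: 9.9/1.05 = 9.4286
  zinc oxide: 4.9/5.6 = 0.8750
Sum of volumes = 114.2342
SG = 142.1 / 114.2342 = 1.244

SG = 1.244


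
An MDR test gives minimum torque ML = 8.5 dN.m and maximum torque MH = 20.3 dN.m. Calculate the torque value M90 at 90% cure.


M90 = ML + 0.9 * (MH - ML)
M90 = 8.5 + 0.9 * (20.3 - 8.5)
M90 = 8.5 + 0.9 * 11.8
M90 = 19.12 dN.m

19.12 dN.m


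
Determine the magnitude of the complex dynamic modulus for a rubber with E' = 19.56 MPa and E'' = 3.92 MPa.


|E*| = sqrt(E'^2 + E''^2)
= sqrt(19.56^2 + 3.92^2)
= sqrt(382.5936 + 15.3664)
= 19.949 MPa

19.949 MPa


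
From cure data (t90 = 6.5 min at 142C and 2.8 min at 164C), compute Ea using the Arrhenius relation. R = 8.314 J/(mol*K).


T1 = 415.15 K, T2 = 437.15 K
1/T1 - 1/T2 = 1.2122e-04
ln(t1/t2) = ln(6.5/2.8) = 0.8422
Ea = 8.314 * 0.8422 / 1.2122e-04 = 57760.2695 J/mol
Ea = 57.76 kJ/mol

57.76 kJ/mol


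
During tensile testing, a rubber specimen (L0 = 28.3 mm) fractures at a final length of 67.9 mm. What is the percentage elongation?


Elongation = (Lf - L0) / L0 * 100
= (67.9 - 28.3) / 28.3 * 100
= 39.6 / 28.3 * 100
= 139.9%

139.9%


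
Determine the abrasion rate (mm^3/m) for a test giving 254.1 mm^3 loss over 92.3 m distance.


Rate = volume_loss / distance
= 254.1 / 92.3
= 2.753 mm^3/m

2.753 mm^3/m


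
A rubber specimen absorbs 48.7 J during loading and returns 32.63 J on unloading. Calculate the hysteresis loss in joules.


Hysteresis loss = loading - unloading
= 48.7 - 32.63
= 16.07 J

16.07 J


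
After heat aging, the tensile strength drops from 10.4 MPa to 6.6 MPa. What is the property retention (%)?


Retention = aged / original * 100
= 6.6 / 10.4 * 100
= 63.5%

63.5%


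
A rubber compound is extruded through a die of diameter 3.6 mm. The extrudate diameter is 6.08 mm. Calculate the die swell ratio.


Die swell ratio = D_extrudate / D_die
= 6.08 / 3.6
= 1.689

Die swell = 1.689


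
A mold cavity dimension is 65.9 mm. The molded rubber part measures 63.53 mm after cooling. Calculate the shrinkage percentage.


Shrinkage = (mold - part) / mold * 100
= (65.9 - 63.53) / 65.9 * 100
= 2.37 / 65.9 * 100
= 3.6%

3.6%


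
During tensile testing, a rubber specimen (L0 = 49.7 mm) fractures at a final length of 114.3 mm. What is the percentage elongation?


Elongation = (Lf - L0) / L0 * 100
= (114.3 - 49.7) / 49.7 * 100
= 64.6 / 49.7 * 100
= 130.0%

130.0%


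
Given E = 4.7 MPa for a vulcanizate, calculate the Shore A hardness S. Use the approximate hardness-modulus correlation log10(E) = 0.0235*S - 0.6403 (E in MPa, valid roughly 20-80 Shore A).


log10(E) = 0.0235*S - 0.6403  =>  S = (log10(E) + 0.6403) / 0.0235
log10(4.7) = 0.672098
S = (0.672098 + 0.6403) / 0.0235 = 1.312398 / 0.0235
S = 55.8

Shore A = 55.8


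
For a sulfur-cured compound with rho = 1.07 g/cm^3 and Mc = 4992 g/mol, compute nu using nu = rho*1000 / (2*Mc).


nu = rho * 1000 / (2 * Mc)
nu = 1.07 * 1000 / (2 * 4992)
nu = 1070.0 / 9984
nu = 0.1072 mol/L

0.1072 mol/L


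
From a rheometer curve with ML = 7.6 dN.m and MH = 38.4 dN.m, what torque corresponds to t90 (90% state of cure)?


M90 = ML + 0.9 * (MH - ML)
M90 = 7.6 + 0.9 * (38.4 - 7.6)
M90 = 7.6 + 0.9 * 30.8
M90 = 35.32 dN.m

35.32 dN.m


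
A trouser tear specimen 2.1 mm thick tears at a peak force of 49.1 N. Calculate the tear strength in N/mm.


Tear strength = force / thickness
= 49.1 / 2.1
= 23.38 N/mm

23.38 N/mm


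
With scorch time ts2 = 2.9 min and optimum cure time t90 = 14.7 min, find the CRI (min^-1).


CRI = 100 / (t90 - ts2)
= 100 / (14.7 - 2.9)
= 100 / 11.8
= 8.47 min^-1

8.47 min^-1


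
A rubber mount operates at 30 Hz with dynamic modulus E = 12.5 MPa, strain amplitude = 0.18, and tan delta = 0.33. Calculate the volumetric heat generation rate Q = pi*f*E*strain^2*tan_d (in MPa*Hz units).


Q = pi * f * E * strain^2 * tan_d
= pi * 30 * 12.5 * 0.18^2 * 0.33
= pi * 30 * 12.5 * 0.0324 * 0.33
= 12.5962

Q = 12.5962


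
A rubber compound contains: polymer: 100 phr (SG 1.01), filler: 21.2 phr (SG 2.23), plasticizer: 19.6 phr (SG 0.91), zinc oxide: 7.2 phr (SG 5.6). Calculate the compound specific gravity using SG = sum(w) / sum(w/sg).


Sum of weights = 148.0
Volume contributions:
  polymer: 100/1.01 = 99.0099
  filler: 21.2/2.23 = 9.5067
  plasticizer: 19.6/0.91 = 21.5385
  zinc oxide: 7.2/5.6 = 1.2857
Sum of volumes = 131.3408
SG = 148.0 / 131.3408 = 1.127

SG = 1.127


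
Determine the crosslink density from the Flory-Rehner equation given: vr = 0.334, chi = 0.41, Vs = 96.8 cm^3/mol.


ln(1 - vr) = ln(1 - 0.334) = -0.4065
Numerator = -((-0.4065) + 0.334 + 0.41 * 0.334^2) = 0.0267
Denominator = 96.8 * (0.334^(1/3) - 0.334/2) = 50.9965
nu = 0.0267 / 50.9965 = 5.2411e-04 mol/cm^3

5.2411e-04 mol/cm^3


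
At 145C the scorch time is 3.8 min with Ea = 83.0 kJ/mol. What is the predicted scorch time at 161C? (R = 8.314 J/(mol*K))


Convert temperatures: T1 = 145 + 273.15 = 418.15 K, T2 = 161 + 273.15 = 434.15 K
ts2_new = 3.8 * exp(83000 / 8.314 * (1/434.15 - 1/418.15))
1/T2 - 1/T1 = -8.8135e-05
ts2_new = 1.58 min

1.58 min


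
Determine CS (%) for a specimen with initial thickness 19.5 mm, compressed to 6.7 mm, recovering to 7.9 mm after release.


CS = (t0 - recovered) / (t0 - ts) * 100
= (19.5 - 7.9) / (19.5 - 6.7) * 100
= 11.6 / 12.8 * 100
= 90.6%

90.6%


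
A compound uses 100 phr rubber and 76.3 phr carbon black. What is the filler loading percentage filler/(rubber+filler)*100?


Filler % = filler / (rubber + filler) * 100
= 76.3 / (100 + 76.3) * 100
= 76.3 / 176.3 * 100
= 43.28%

43.28%


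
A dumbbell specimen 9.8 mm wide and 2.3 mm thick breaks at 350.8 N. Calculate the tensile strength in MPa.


Area = width * thickness = 9.8 * 2.3 = 22.54 mm^2
TS = force / area = 350.8 / 22.54 = 15.56 MPa

15.56 MPa


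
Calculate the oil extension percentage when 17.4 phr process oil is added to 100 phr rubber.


Oil % = oil / (100 + oil) * 100
= 17.4 / (100 + 17.4) * 100
= 17.4 / 117.4 * 100
= 14.82%

14.82%


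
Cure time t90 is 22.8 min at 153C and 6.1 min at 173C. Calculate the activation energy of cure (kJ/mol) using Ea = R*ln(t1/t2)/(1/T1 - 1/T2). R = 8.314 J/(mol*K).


T1 = 426.15 K, T2 = 446.15 K
1/T1 - 1/T2 = 1.0519e-04
ln(t1/t2) = ln(22.8/6.1) = 1.3185
Ea = 8.314 * 1.3185 / 1.0519e-04 = 104206.3654 J/mol
Ea = 104.21 kJ/mol

104.21 kJ/mol


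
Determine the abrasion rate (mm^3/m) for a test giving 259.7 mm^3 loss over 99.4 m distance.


Rate = volume_loss / distance
= 259.7 / 99.4
= 2.613 mm^3/m

2.613 mm^3/m


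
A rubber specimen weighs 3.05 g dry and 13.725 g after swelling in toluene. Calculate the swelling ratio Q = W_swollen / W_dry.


Q = W_swollen / W_dry
Q = 13.725 / 3.05
Q = 4.5

Q = 4.5


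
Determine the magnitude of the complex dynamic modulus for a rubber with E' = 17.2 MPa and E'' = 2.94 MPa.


|E*| = sqrt(E'^2 + E''^2)
= sqrt(17.2^2 + 2.94^2)
= sqrt(295.8400 + 8.6436)
= 17.449 MPa

17.449 MPa


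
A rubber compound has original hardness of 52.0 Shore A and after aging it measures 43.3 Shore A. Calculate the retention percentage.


Retention = aged / original * 100
= 43.3 / 52.0 * 100
= 83.3%

83.3%


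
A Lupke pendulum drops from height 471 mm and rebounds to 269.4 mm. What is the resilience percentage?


Resilience = h_rebound / h_drop * 100
= 269.4 / 471 * 100
= 57.2%

57.2%


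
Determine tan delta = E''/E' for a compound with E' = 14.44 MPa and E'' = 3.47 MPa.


tan delta = E'' / E'
= 3.47 / 14.44
= 0.2403

tan delta = 0.2403


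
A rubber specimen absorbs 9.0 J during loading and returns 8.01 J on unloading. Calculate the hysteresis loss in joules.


Hysteresis loss = loading - unloading
= 9.0 - 8.01
= 0.99 J

0.99 J


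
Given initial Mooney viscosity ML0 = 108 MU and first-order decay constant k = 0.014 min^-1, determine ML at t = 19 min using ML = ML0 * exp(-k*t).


ML = ML0 * exp(-k * t)
ML = 108 * exp(-0.014 * 19)
ML = 108 * 0.7664
ML = 82.78 MU

82.78 MU


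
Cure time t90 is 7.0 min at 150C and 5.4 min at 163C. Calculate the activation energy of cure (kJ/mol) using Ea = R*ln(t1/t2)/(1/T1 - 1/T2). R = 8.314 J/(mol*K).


T1 = 423.15 K, T2 = 436.15 K
1/T1 - 1/T2 = 7.0439e-05
ln(t1/t2) = ln(7.0/5.4) = 0.2595
Ea = 8.314 * 0.2595 / 7.0439e-05 = 30630.4226 J/mol
Ea = 30.63 kJ/mol

30.63 kJ/mol


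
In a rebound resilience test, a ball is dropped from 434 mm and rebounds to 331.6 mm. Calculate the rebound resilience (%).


Resilience = h_rebound / h_drop * 100
= 331.6 / 434 * 100
= 76.4%

76.4%


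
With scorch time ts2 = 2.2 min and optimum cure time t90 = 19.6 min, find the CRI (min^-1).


CRI = 100 / (t90 - ts2)
= 100 / (19.6 - 2.2)
= 100 / 17.4
= 5.75 min^-1

5.75 min^-1


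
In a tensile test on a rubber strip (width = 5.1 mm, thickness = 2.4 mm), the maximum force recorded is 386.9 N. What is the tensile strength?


Area = width * thickness = 5.1 * 2.4 = 12.24 mm^2
TS = force / area = 386.9 / 12.24 = 31.61 MPa

31.61 MPa


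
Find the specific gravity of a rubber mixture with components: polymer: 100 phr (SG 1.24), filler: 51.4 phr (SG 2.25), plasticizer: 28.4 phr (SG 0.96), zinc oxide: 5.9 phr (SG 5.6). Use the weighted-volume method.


Sum of weights = 185.7
Volume contributions:
  polymer: 100/1.24 = 80.6452
  filler: 51.4/2.25 = 22.8444
  plasticizer: 28.4/0.96 = 29.5833
  zinc oxide: 5.9/5.6 = 1.0536
Sum of volumes = 134.1265
SG = 185.7 / 134.1265 = 1.385

SG = 1.385


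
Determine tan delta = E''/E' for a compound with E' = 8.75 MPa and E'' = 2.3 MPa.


tan delta = E'' / E'
= 2.3 / 8.75
= 0.2629

tan delta = 0.2629


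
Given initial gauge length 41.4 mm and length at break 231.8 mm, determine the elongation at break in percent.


Elongation = (Lf - L0) / L0 * 100
= (231.8 - 41.4) / 41.4 * 100
= 190.4 / 41.4 * 100
= 459.9%

459.9%


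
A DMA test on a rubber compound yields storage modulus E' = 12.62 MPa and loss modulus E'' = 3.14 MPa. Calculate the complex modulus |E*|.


|E*| = sqrt(E'^2 + E''^2)
= sqrt(12.62^2 + 3.14^2)
= sqrt(159.2644 + 9.8596)
= 13.005 MPa

13.005 MPa


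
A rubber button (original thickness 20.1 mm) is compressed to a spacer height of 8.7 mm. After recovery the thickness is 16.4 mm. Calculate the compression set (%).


CS = (t0 - recovered) / (t0 - ts) * 100
= (20.1 - 16.4) / (20.1 - 8.7) * 100
= 3.7 / 11.4 * 100
= 32.5%

32.5%


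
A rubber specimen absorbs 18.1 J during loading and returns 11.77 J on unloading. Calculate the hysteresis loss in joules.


Hysteresis loss = loading - unloading
= 18.1 - 11.77
= 6.33 J

6.33 J


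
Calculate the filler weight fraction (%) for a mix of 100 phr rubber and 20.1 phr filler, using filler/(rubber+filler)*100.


Filler % = filler / (rubber + filler) * 100
= 20.1 / (100 + 20.1) * 100
= 20.1 / 120.1 * 100
= 16.74%

16.74%


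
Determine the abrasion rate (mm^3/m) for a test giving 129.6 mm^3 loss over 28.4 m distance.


Rate = volume_loss / distance
= 129.6 / 28.4
= 4.563 mm^3/m

4.563 mm^3/m


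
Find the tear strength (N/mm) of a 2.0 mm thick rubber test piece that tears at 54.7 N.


Tear strength = force / thickness
= 54.7 / 2.0
= 27.35 N/mm

27.35 N/mm


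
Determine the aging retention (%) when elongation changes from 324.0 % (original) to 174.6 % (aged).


Retention = aged / original * 100
= 174.6 / 324.0 * 100
= 53.9%

53.9%


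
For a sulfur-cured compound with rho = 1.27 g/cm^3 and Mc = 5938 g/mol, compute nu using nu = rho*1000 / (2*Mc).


nu = rho * 1000 / (2 * Mc)
nu = 1.27 * 1000 / (2 * 5938)
nu = 1270.0 / 11876
nu = 0.1069 mol/L

0.1069 mol/L


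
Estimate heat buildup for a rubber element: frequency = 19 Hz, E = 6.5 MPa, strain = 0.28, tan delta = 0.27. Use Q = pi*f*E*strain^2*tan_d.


Q = pi * f * E * strain^2 * tan_d
= pi * 19 * 6.5 * 0.28^2 * 0.27
= pi * 19 * 6.5 * 0.0784 * 0.27
= 8.2129

Q = 8.2129


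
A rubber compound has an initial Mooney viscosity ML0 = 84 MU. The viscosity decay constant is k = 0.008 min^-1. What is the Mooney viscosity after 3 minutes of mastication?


ML = ML0 * exp(-k * t)
ML = 84 * exp(-0.008 * 3)
ML = 84 * 0.9763
ML = 82.01 MU

82.01 MU


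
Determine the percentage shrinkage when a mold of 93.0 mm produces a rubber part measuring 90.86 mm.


Shrinkage = (mold - part) / mold * 100
= (93.0 - 90.86) / 93.0 * 100
= 2.14 / 93.0 * 100
= 2.3%

2.3%


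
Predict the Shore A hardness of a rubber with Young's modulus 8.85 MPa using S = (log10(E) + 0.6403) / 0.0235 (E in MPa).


log10(E) = 0.0235*S - 0.6403  =>  S = (log10(E) + 0.6403) / 0.0235
log10(8.85) = 0.946943
S = (0.946943 + 0.6403) / 0.0235 = 1.587243 / 0.0235
S = 67.5

Shore A = 67.5


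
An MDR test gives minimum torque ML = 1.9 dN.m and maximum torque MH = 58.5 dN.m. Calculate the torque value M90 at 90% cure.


M90 = ML + 0.9 * (MH - ML)
M90 = 1.9 + 0.9 * (58.5 - 1.9)
M90 = 1.9 + 0.9 * 56.6
M90 = 52.84 dN.m

52.84 dN.m


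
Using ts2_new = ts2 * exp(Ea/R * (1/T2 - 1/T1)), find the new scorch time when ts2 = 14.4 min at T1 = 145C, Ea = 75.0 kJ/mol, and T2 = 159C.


Convert temperatures: T1 = 145 + 273.15 = 418.15 K, T2 = 159 + 273.15 = 432.15 K
ts2_new = 14.4 * exp(75000 / 8.314 * (1/432.15 - 1/418.15))
1/T2 - 1/T1 = -7.7475e-05
ts2_new = 7.16 min

7.16 min


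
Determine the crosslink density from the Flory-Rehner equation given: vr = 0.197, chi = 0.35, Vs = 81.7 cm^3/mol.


ln(1 - vr) = ln(1 - 0.197) = -0.2194
Numerator = -((-0.2194) + 0.197 + 0.35 * 0.197^2) = 0.0088
Denominator = 81.7 * (0.197^(1/3) - 0.197/2) = 39.4909
nu = 0.0088 / 39.4909 = 2.2328e-04 mol/cm^3

2.2328e-04 mol/cm^3


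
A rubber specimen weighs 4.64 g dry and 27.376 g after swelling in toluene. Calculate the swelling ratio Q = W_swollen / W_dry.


Q = W_swollen / W_dry
Q = 27.376 / 4.64
Q = 5.9

Q = 5.9


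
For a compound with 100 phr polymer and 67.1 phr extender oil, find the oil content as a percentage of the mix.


Oil % = oil / (100 + oil) * 100
= 67.1 / (100 + 67.1) * 100
= 67.1 / 167.1 * 100
= 40.16%

40.16%


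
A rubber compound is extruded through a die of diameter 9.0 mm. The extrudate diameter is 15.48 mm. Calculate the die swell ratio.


Die swell ratio = D_extrudate / D_die
= 15.48 / 9.0
= 1.72

Die swell = 1.72


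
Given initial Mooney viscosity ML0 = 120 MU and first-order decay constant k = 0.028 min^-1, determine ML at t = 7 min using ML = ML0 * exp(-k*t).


ML = ML0 * exp(-k * t)
ML = 120 * exp(-0.028 * 7)
ML = 120 * 0.8220
ML = 98.64 MU

98.64 MU


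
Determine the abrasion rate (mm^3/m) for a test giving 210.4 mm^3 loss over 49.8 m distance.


Rate = volume_loss / distance
= 210.4 / 49.8
= 4.225 mm^3/m

4.225 mm^3/m


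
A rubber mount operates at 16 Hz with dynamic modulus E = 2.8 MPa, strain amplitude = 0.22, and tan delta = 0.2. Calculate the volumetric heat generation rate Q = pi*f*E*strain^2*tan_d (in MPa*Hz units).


Q = pi * f * E * strain^2 * tan_d
= pi * 16 * 2.8 * 0.22^2 * 0.2
= pi * 16 * 2.8 * 0.0484 * 0.2
= 1.3624

Q = 1.3624


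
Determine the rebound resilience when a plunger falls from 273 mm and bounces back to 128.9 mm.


Resilience = h_rebound / h_drop * 100
= 128.9 / 273 * 100
= 47.2%

47.2%


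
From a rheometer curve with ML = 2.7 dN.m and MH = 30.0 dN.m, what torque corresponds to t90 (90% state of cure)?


M90 = ML + 0.9 * (MH - ML)
M90 = 2.7 + 0.9 * (30.0 - 2.7)
M90 = 2.7 + 0.9 * 27.3
M90 = 27.27 dN.m

27.27 dN.m


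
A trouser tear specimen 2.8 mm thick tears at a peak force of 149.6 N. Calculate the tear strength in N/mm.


Tear strength = force / thickness
= 149.6 / 2.8
= 53.43 N/mm

53.43 N/mm


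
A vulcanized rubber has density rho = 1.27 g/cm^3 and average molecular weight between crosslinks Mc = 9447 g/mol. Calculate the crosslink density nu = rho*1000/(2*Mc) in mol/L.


nu = rho * 1000 / (2 * Mc)
nu = 1.27 * 1000 / (2 * 9447)
nu = 1270.0 / 18894
nu = 0.0672 mol/L

0.0672 mol/L


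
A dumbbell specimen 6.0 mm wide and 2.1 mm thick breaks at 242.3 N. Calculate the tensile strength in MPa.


Area = width * thickness = 6.0 * 2.1 = 12.6 mm^2
TS = force / area = 242.3 / 12.6 = 19.23 MPa

19.23 MPa


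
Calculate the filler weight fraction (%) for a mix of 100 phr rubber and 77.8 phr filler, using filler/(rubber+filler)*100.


Filler % = filler / (rubber + filler) * 100
= 77.8 / (100 + 77.8) * 100
= 77.8 / 177.8 * 100
= 43.76%

43.76%


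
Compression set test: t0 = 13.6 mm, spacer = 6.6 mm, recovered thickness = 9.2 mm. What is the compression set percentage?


CS = (t0 - recovered) / (t0 - ts) * 100
= (13.6 - 9.2) / (13.6 - 6.6) * 100
= 4.4 / 7.0 * 100
= 62.9%

62.9%


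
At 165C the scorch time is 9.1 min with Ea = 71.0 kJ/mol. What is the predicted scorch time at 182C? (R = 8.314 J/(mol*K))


Convert temperatures: T1 = 165 + 273.15 = 438.15 K, T2 = 182 + 273.15 = 455.15 K
ts2_new = 9.1 * exp(71000 / 8.314 * (1/455.15 - 1/438.15))
1/T2 - 1/T1 = -8.5246e-05
ts2_new = 4.39 min

4.39 min


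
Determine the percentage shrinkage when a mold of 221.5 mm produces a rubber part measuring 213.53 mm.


Shrinkage = (mold - part) / mold * 100
= (221.5 - 213.53) / 221.5 * 100
= 7.97 / 221.5 * 100
= 3.6%

3.6%


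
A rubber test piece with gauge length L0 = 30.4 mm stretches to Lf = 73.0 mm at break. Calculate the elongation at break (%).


Elongation = (Lf - L0) / L0 * 100
= (73.0 - 30.4) / 30.4 * 100
= 42.6 / 30.4 * 100
= 140.1%

140.1%


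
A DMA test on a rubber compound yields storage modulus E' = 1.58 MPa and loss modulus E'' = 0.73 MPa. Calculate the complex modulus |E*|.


|E*| = sqrt(E'^2 + E''^2)
= sqrt(1.58^2 + 0.73^2)
= sqrt(2.4964 + 0.5329)
= 1.74 MPa

1.74 MPa


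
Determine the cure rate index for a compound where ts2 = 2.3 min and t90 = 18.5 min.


CRI = 100 / (t90 - ts2)
= 100 / (18.5 - 2.3)
= 100 / 16.2
= 6.17 min^-1

6.17 min^-1


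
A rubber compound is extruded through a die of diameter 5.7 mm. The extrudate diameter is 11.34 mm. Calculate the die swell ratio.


Die swell ratio = D_extrudate / D_die
= 11.34 / 5.7
= 1.989

Die swell = 1.989


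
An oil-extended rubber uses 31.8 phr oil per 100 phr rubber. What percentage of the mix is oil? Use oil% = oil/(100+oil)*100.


Oil % = oil / (100 + oil) * 100
= 31.8 / (100 + 31.8) * 100
= 31.8 / 131.8 * 100
= 24.13%

24.13%


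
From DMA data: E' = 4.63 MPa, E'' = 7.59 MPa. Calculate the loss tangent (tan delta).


tan delta = E'' / E'
= 7.59 / 4.63
= 1.6393

tan delta = 1.6393


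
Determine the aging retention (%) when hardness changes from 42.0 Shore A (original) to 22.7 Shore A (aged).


Retention = aged / original * 100
= 22.7 / 42.0 * 100
= 54.0%

54.0%


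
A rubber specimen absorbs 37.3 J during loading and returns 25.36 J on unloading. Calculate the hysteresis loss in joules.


Hysteresis loss = loading - unloading
= 37.3 - 25.36
= 11.94 J

11.94 J


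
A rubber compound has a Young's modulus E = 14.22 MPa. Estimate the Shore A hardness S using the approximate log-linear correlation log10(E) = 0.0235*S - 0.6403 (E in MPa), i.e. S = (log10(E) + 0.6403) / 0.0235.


log10(E) = 0.0235*S - 0.6403  =>  S = (log10(E) + 0.6403) / 0.0235
log10(14.22) = 1.152900
S = (1.152900 + 0.6403) / 0.0235 = 1.793200 / 0.0235
S = 76.3

Shore A = 76.3


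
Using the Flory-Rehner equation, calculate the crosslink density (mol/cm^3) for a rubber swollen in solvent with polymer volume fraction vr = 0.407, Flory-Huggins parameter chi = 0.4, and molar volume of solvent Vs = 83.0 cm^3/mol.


ln(1 - vr) = ln(1 - 0.407) = -0.5226
Numerator = -((-0.5226) + 0.407 + 0.4 * 0.407^2) = 0.0493
Denominator = 83.0 * (0.407^(1/3) - 0.407/2) = 44.6191
nu = 0.0493 / 44.6191 = 0.0011 mol/cm^3

0.0011 mol/cm^3


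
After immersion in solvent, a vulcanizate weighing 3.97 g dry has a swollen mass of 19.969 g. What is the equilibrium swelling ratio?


Q = W_swollen / W_dry
Q = 19.969 / 3.97
Q = 5.03

Q = 5.03


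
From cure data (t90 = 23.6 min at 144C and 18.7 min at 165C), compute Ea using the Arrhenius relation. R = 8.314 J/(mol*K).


T1 = 417.15 K, T2 = 438.15 K
1/T1 - 1/T2 = 1.1490e-04
ln(t1/t2) = ln(23.6/18.7) = 0.2327
Ea = 8.314 * 0.2327 / 1.1490e-04 = 16840.1303 J/mol
Ea = 16.84 kJ/mol

16.84 kJ/mol


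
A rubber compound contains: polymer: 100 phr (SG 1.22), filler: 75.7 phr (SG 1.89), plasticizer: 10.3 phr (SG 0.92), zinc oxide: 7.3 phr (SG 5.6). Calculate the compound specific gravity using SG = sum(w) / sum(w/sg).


Sum of weights = 193.3
Volume contributions:
  polymer: 100/1.22 = 81.9672
  filler: 75.7/1.89 = 40.0529
  plasticizer: 10.3/0.92 = 11.1957
  zinc oxide: 7.3/5.6 = 1.3036
Sum of volumes = 134.5193
SG = 193.3 / 134.5193 = 1.437

SG = 1.437


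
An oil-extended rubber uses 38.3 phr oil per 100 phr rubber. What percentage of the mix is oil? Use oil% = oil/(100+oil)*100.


Oil % = oil / (100 + oil) * 100
= 38.3 / (100 + 38.3) * 100
= 38.3 / 138.3 * 100
= 27.69%

27.69%


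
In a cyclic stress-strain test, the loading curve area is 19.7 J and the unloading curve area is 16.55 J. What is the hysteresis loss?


Hysteresis loss = loading - unloading
= 19.7 - 16.55
= 3.15 J

3.15 J


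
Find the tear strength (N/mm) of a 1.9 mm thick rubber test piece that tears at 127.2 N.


Tear strength = force / thickness
= 127.2 / 1.9
= 66.95 N/mm

66.95 N/mm


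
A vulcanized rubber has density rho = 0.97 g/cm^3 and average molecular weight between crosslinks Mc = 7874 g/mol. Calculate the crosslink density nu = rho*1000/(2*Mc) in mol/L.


nu = rho * 1000 / (2 * Mc)
nu = 0.97 * 1000 / (2 * 7874)
nu = 970.0 / 15748
nu = 0.0616 mol/L

0.0616 mol/L


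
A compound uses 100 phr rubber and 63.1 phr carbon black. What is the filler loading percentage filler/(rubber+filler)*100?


Filler % = filler / (rubber + filler) * 100
= 63.1 / (100 + 63.1) * 100
= 63.1 / 163.1 * 100
= 38.69%

38.69%


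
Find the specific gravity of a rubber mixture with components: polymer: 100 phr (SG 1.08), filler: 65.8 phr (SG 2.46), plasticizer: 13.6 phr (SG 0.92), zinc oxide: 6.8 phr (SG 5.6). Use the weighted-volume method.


Sum of weights = 186.2
Volume contributions:
  polymer: 100/1.08 = 92.5926
  filler: 65.8/2.46 = 26.7480
  plasticizer: 13.6/0.92 = 14.7826
  zinc oxide: 6.8/5.6 = 1.2143
Sum of volumes = 135.3375
SG = 186.2 / 135.3375 = 1.376

SG = 1.376


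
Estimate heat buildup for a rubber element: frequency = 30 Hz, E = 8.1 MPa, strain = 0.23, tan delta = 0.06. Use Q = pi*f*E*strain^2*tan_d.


Q = pi * f * E * strain^2 * tan_d
= pi * 30 * 8.1 * 0.23^2 * 0.06
= pi * 30 * 8.1 * 0.0529 * 0.06
= 2.4231

Q = 2.4231


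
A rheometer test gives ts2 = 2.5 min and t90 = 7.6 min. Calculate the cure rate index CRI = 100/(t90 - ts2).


CRI = 100 / (t90 - ts2)
= 100 / (7.6 - 2.5)
= 100 / 5.1
= 19.61 min^-1

19.61 min^-1


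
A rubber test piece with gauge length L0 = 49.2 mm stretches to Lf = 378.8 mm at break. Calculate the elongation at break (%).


Elongation = (Lf - L0) / L0 * 100
= (378.8 - 49.2) / 49.2 * 100
= 329.6 / 49.2 * 100
= 669.9%

669.9%


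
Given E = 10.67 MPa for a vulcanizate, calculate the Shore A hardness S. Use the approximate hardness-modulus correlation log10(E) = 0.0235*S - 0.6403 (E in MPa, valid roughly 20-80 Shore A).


log10(E) = 0.0235*S - 0.6403  =>  S = (log10(E) + 0.6403) / 0.0235
log10(10.67) = 1.028164
S = (1.028164 + 0.6403) / 0.0235 = 1.668464 / 0.0235
S = 71.0

Shore A = 71.0


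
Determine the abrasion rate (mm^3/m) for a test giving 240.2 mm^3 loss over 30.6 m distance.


Rate = volume_loss / distance
= 240.2 / 30.6
= 7.85 mm^3/m

7.85 mm^3/m


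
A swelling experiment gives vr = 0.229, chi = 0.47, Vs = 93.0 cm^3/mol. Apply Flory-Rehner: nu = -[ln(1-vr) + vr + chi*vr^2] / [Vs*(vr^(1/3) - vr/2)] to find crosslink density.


ln(1 - vr) = ln(1 - 0.229) = -0.2601
Numerator = -((-0.2601) + 0.229 + 0.47 * 0.229^2) = 0.0064
Denominator = 93.0 * (0.229^(1/3) - 0.229/2) = 46.2492
nu = 0.0064 / 46.2492 = 1.3881e-04 mol/cm^3

1.3881e-04 mol/cm^3


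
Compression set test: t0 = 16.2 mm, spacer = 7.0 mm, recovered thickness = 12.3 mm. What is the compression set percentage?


CS = (t0 - recovered) / (t0 - ts) * 100
= (16.2 - 12.3) / (16.2 - 7.0) * 100
= 3.9 / 9.2 * 100
= 42.4%

42.4%


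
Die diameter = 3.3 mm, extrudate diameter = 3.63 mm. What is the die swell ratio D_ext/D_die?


Die swell ratio = D_extrudate / D_die
= 3.63 / 3.3
= 1.1

Die swell = 1.1


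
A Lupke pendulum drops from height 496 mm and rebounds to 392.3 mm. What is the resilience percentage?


Resilience = h_rebound / h_drop * 100
= 392.3 / 496 * 100
= 79.1%

79.1%


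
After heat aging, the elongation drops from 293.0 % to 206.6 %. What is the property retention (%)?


Retention = aged / original * 100
= 206.6 / 293.0 * 100
= 70.5%

70.5%


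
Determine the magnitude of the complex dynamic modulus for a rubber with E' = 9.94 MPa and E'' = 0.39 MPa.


|E*| = sqrt(E'^2 + E''^2)
= sqrt(9.94^2 + 0.39^2)
= sqrt(98.8036 + 0.1521)
= 9.948 MPa

9.948 MPa


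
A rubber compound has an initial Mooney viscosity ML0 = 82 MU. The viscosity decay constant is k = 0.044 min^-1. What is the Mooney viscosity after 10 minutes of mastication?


ML = ML0 * exp(-k * t)
ML = 82 * exp(-0.044 * 10)
ML = 82 * 0.6440
ML = 52.81 MU

52.81 MU


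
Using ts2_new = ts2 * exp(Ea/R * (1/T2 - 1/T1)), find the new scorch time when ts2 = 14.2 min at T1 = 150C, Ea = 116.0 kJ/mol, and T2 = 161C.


Convert temperatures: T1 = 150 + 273.15 = 423.15 K, T2 = 161 + 273.15 = 434.15 K
ts2_new = 14.2 * exp(116000 / 8.314 * (1/434.15 - 1/423.15))
1/T2 - 1/T1 = -5.9877e-05
ts2_new = 6.16 min

6.16 min


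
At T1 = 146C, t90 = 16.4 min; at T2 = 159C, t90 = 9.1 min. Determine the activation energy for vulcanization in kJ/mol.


T1 = 419.15 K, T2 = 432.15 K
1/T1 - 1/T2 = 7.1769e-05
ln(t1/t2) = ln(16.4/9.1) = 0.5890
Ea = 8.314 * 0.5890 / 7.1769e-05 = 68232.4639 J/mol
Ea = 68.23 kJ/mol

68.23 kJ/mol


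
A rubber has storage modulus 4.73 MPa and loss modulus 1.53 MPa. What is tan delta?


tan delta = E'' / E'
= 1.53 / 4.73
= 0.3235

tan delta = 0.3235


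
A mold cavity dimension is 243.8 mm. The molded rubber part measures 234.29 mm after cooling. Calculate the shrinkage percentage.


Shrinkage = (mold - part) / mold * 100
= (243.8 - 234.29) / 243.8 * 100
= 9.51 / 243.8 * 100
= 3.9%

3.9%


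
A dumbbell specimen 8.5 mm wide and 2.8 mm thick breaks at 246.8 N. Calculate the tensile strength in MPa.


Area = width * thickness = 8.5 * 2.8 = 23.8 mm^2
TS = force / area = 246.8 / 23.8 = 10.37 MPa

10.37 MPa


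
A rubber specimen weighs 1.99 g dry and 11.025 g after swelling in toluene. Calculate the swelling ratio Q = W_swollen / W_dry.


Q = W_swollen / W_dry
Q = 11.025 / 1.99
Q = 5.54

Q = 5.54


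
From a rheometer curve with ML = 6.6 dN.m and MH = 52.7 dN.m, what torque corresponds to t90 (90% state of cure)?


M90 = ML + 0.9 * (MH - ML)
M90 = 6.6 + 0.9 * (52.7 - 6.6)
M90 = 6.6 + 0.9 * 46.1
M90 = 48.09 dN.m

48.09 dN.m


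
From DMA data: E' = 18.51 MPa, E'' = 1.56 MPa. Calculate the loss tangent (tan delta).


tan delta = E'' / E'
= 1.56 / 18.51
= 0.0843

tan delta = 0.0843


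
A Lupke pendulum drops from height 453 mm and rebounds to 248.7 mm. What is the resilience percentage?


Resilience = h_rebound / h_drop * 100
= 248.7 / 453 * 100
= 54.9%

54.9%


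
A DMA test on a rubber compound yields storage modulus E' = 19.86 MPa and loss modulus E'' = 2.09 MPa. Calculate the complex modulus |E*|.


|E*| = sqrt(E'^2 + E''^2)
= sqrt(19.86^2 + 2.09^2)
= sqrt(394.4196 + 4.3681)
= 19.97 MPa

19.97 MPa


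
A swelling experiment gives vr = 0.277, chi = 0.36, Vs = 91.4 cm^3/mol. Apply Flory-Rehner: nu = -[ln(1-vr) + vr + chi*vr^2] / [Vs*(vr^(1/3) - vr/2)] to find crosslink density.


ln(1 - vr) = ln(1 - 0.277) = -0.3243
Numerator = -((-0.3243) + 0.277 + 0.36 * 0.277^2) = 0.0197
Denominator = 91.4 * (0.277^(1/3) - 0.277/2) = 46.9219
nu = 0.0197 / 46.9219 = 4.2035e-04 mol/cm^3

4.2035e-04 mol/cm^3


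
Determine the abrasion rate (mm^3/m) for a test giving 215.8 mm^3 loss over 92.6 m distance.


Rate = volume_loss / distance
= 215.8 / 92.6
= 2.33 mm^3/m

2.33 mm^3/m


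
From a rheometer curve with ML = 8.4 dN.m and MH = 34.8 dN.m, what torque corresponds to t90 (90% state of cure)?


M90 = ML + 0.9 * (MH - ML)
M90 = 8.4 + 0.9 * (34.8 - 8.4)
M90 = 8.4 + 0.9 * 26.4
M90 = 32.16 dN.m

32.16 dN.m


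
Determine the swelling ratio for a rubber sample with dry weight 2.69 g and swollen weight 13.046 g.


Q = W_swollen / W_dry
Q = 13.046 / 2.69
Q = 4.85

Q = 4.85


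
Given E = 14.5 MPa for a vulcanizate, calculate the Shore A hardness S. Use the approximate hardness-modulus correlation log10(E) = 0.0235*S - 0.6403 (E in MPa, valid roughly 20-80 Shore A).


log10(E) = 0.0235*S - 0.6403  =>  S = (log10(E) + 0.6403) / 0.0235
log10(14.5) = 1.161368
S = (1.161368 + 0.6403) / 0.0235 = 1.801668 / 0.0235
S = 76.7

Shore A = 76.7


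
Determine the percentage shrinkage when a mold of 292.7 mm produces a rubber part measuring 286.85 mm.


Shrinkage = (mold - part) / mold * 100
= (292.7 - 286.85) / 292.7 * 100
= 5.85 / 292.7 * 100
= 2.0%

2.0%


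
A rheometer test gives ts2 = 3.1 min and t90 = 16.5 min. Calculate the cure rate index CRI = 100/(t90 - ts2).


CRI = 100 / (t90 - ts2)
= 100 / (16.5 - 3.1)
= 100 / 13.4
= 7.46 min^-1

7.46 min^-1


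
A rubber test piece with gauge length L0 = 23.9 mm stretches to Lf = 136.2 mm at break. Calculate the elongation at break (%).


Elongation = (Lf - L0) / L0 * 100
= (136.2 - 23.9) / 23.9 * 100
= 112.3 / 23.9 * 100
= 469.9%

469.9%


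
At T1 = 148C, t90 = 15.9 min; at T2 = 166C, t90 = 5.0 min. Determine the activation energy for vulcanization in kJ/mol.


T1 = 421.15 K, T2 = 439.15 K
1/T1 - 1/T2 = 9.7325e-05
ln(t1/t2) = ln(15.9/5.0) = 1.1569
Ea = 8.314 * 1.1569 / 9.7325e-05 = 98827.0813 J/mol
Ea = 98.83 kJ/mol

98.83 kJ/mol


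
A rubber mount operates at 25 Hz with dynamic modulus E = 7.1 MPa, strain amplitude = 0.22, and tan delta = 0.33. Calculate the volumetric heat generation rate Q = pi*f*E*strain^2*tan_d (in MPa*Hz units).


Q = pi * f * E * strain^2 * tan_d
= pi * 25 * 7.1 * 0.22^2 * 0.33
= pi * 25 * 7.1 * 0.0484 * 0.33
= 8.9065

Q = 8.9065


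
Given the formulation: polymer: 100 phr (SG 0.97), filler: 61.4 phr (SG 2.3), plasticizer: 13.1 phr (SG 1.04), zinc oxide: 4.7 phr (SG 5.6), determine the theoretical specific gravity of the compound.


Sum of weights = 179.2
Volume contributions:
  polymer: 100/0.97 = 103.0928
  filler: 61.4/2.3 = 26.6957
  plasticizer: 13.1/1.04 = 12.5962
  zinc oxide: 4.7/5.6 = 0.8393
Sum of volumes = 143.2239
SG = 179.2 / 143.2239 = 1.251

SG = 1.251


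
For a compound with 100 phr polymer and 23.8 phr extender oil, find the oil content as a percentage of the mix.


Oil % = oil / (100 + oil) * 100
= 23.8 / (100 + 23.8) * 100
= 23.8 / 123.8 * 100
= 19.22%

19.22%


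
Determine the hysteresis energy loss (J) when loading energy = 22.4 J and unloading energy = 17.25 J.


Hysteresis loss = loading - unloading
= 22.4 - 17.25
= 5.15 J

5.15 J


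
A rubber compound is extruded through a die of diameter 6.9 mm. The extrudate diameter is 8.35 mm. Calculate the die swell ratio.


Die swell ratio = D_extrudate / D_die
= 8.35 / 6.9
= 1.21

Die swell = 1.21


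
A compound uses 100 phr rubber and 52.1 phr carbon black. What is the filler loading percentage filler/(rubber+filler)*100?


Filler % = filler / (rubber + filler) * 100
= 52.1 / (100 + 52.1) * 100
= 52.1 / 152.1 * 100
= 34.25%

34.25%


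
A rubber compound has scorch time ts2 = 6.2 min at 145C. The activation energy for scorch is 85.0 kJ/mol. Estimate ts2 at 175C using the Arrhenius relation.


Convert temperatures: T1 = 145 + 273.15 = 418.15 K, T2 = 175 + 273.15 = 448.15 K
ts2_new = 6.2 * exp(85000 / 8.314 * (1/448.15 - 1/418.15))
1/T2 - 1/T1 = -1.6009e-04
ts2_new = 1.21 min

1.21 min


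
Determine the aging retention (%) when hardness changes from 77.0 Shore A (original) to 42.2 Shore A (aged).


Retention = aged / original * 100
= 42.2 / 77.0 * 100
= 54.8%

54.8%


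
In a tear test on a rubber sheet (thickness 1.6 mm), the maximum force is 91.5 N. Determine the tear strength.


Tear strength = force / thickness
= 91.5 / 1.6
= 57.19 N/mm

57.19 N/mm


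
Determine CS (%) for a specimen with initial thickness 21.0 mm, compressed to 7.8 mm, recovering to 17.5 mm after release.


CS = (t0 - recovered) / (t0 - ts) * 100
= (21.0 - 17.5) / (21.0 - 7.8) * 100
= 3.5 / 13.2 * 100
= 26.5%

26.5%


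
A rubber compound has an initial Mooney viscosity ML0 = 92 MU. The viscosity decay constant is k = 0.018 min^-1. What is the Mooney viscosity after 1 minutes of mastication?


ML = ML0 * exp(-k * t)
ML = 92 * exp(-0.018 * 1)
ML = 92 * 0.9822
ML = 90.36 MU

90.36 MU


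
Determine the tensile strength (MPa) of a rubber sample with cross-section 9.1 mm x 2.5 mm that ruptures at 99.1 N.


Area = width * thickness = 9.1 * 2.5 = 22.75 mm^2
TS = force / area = 99.1 / 22.75 = 4.36 MPa

4.36 MPa


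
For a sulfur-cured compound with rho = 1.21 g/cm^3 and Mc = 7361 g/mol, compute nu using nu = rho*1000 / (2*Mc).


nu = rho * 1000 / (2 * Mc)
nu = 1.21 * 1000 / (2 * 7361)
nu = 1210.0 / 14722
nu = 0.0822 mol/L

0.0822 mol/L


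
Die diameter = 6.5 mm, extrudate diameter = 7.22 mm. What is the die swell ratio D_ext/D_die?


Die swell ratio = D_extrudate / D_die
= 7.22 / 6.5
= 1.111

Die swell = 1.111


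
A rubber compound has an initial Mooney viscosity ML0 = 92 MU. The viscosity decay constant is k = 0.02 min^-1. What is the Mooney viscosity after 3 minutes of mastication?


ML = ML0 * exp(-k * t)
ML = 92 * exp(-0.02 * 3)
ML = 92 * 0.9418
ML = 86.64 MU

86.64 MU


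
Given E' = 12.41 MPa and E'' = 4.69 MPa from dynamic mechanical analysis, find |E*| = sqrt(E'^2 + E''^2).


|E*| = sqrt(E'^2 + E''^2)
= sqrt(12.41^2 + 4.69^2)
= sqrt(154.0081 + 21.9961)
= 13.267 MPa

13.267 MPa


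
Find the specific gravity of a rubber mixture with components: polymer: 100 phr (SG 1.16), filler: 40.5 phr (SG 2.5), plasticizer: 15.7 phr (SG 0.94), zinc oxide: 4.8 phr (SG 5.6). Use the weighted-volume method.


Sum of weights = 161.0
Volume contributions:
  polymer: 100/1.16 = 86.2069
  filler: 40.5/2.5 = 16.2000
  plasticizer: 15.7/0.94 = 16.7021
  zinc oxide: 4.8/5.6 = 0.8571
Sum of volumes = 119.9662
SG = 161.0 / 119.9662 = 1.342

SG = 1.342


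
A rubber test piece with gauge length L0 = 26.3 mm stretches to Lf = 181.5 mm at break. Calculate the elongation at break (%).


Elongation = (Lf - L0) / L0 * 100
= (181.5 - 26.3) / 26.3 * 100
= 155.2 / 26.3 * 100
= 590.1%

590.1%


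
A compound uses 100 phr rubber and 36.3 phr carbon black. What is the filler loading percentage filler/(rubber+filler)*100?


Filler % = filler / (rubber + filler) * 100
= 36.3 / (100 + 36.3) * 100
= 36.3 / 136.3 * 100
= 26.63%

26.63%


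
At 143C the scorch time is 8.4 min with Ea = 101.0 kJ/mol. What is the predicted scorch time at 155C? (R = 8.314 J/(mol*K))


Convert temperatures: T1 = 143 + 273.15 = 416.15 K, T2 = 155 + 273.15 = 428.15 K
ts2_new = 8.4 * exp(101000 / 8.314 * (1/428.15 - 1/416.15))
1/T2 - 1/T1 = -6.7350e-05
ts2_new = 3.71 min

3.71 min


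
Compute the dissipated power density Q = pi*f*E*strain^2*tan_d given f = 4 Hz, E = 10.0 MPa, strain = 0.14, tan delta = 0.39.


Q = pi * f * E * strain^2 * tan_d
= pi * 4 * 10.0 * 0.14^2 * 0.39
= pi * 4 * 10.0 * 0.0196 * 0.39
= 0.9606

Q = 0.9606


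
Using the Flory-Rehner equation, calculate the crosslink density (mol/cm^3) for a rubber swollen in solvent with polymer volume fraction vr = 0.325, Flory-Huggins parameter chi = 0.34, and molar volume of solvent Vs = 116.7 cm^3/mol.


ln(1 - vr) = ln(1 - 0.325) = -0.3930
Numerator = -((-0.3930) + 0.325 + 0.34 * 0.325^2) = 0.0321
Denominator = 116.7 * (0.325^(1/3) - 0.325/2) = 61.2715
nu = 0.0321 / 61.2715 = 5.2439e-04 mol/cm^3

5.2439e-04 mol/cm^3


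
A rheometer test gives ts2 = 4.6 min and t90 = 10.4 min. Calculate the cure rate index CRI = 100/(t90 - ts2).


CRI = 100 / (t90 - ts2)
= 100 / (10.4 - 4.6)
= 100 / 5.8
= 17.24 min^-1

17.24 min^-1


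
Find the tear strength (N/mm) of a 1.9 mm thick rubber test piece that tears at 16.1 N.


Tear strength = force / thickness
= 16.1 / 1.9
= 8.47 N/mm

8.47 N/mm


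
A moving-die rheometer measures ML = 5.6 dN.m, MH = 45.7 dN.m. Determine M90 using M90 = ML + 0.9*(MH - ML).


M90 = ML + 0.9 * (MH - ML)
M90 = 5.6 + 0.9 * (45.7 - 5.6)
M90 = 5.6 + 0.9 * 40.1
M90 = 41.69 dN.m

41.69 dN.m


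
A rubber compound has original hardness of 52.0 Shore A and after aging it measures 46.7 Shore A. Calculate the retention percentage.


Retention = aged / original * 100
= 46.7 / 52.0 * 100
= 89.8%

89.8%


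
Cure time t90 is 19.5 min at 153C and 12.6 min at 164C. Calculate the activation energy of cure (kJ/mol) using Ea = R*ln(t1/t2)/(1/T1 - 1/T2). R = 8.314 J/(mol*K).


T1 = 426.15 K, T2 = 437.15 K
1/T1 - 1/T2 = 5.9047e-05
ln(t1/t2) = ln(19.5/12.6) = 0.4367
Ea = 8.314 * 0.4367 / 5.9047e-05 = 61490.9293 J/mol
Ea = 61.49 kJ/mol

61.49 kJ/mol


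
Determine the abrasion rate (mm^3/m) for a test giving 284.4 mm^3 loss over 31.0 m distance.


Rate = volume_loss / distance
= 284.4 / 31.0
= 9.174 mm^3/m

9.174 mm^3/m


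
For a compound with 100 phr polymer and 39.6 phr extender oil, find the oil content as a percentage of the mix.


Oil % = oil / (100 + oil) * 100
= 39.6 / (100 + 39.6) * 100
= 39.6 / 139.6 * 100
= 28.37%

28.37%
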